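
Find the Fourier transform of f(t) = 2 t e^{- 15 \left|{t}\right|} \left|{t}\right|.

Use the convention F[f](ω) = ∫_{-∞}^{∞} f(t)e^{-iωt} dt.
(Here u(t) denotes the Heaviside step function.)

F(ω) = \frac{8 i \omega \left(\omega^{2} - 675\right)}{\left(\omega^{2} + 225\right)^{3}}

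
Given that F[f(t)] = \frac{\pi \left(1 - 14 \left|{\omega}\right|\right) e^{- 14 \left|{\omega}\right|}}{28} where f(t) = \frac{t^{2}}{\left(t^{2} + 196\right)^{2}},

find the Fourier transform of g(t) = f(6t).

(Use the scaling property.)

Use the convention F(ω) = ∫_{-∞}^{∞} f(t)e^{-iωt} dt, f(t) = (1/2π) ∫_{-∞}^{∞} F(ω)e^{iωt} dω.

F[g](ω) = \frac{\pi \left(3 - 7 \left|{\omega}\right|\right) e^{- \frac{7 \left|{\omega}\right|}{3}}}{504}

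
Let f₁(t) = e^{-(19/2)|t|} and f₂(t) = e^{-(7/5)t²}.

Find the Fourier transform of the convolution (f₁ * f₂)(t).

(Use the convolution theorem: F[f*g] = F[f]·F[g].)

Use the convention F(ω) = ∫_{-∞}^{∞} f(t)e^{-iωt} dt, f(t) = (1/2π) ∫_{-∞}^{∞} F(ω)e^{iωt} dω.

F[f₁*f₂](ω) = \frac{76 \sqrt{35} \sqrt{\pi} e^{- \frac{5 \omega^{2}}{28}}}{7 \left(4 \omega^{2} + 361\right)}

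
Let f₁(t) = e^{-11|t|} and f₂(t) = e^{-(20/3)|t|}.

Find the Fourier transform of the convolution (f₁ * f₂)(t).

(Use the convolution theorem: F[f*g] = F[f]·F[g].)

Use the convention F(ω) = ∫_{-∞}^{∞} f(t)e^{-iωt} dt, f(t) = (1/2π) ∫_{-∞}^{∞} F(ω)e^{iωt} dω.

F[f₁*f₂](ω) = \frac{2640}{\left(\omega^{2} + 121\right) \left(9 \omega^{2} + 400\right)}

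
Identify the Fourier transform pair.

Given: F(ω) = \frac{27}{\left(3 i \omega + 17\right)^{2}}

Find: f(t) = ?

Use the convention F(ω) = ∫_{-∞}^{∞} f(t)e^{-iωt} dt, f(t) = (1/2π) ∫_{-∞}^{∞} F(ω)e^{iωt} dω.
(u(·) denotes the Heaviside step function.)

f(t) = 3 t e^{- \frac{17 t}{3}} u\left(t\right)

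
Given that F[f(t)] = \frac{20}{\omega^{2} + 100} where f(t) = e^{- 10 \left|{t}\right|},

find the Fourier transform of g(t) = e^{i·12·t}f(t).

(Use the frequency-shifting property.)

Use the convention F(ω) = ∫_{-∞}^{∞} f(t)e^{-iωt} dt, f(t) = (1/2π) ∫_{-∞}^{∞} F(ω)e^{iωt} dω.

F[g](ω) = \frac{20}{\left(\omega - 12\right)^{2} + 100}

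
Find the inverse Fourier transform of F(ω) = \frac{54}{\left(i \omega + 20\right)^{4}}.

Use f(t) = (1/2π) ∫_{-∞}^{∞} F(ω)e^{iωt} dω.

f(t) = 9 t^{3} e^{- 20 t} u\left(t\right)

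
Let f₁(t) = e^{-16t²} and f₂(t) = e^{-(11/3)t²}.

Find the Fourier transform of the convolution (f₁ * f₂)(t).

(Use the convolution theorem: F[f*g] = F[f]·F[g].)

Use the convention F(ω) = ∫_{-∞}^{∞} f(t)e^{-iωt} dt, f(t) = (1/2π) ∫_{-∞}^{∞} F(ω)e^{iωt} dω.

F[f₁*f₂](ω) = \frac{\sqrt{33} \pi e^{- \frac{59 \omega^{2}}{704}}}{44}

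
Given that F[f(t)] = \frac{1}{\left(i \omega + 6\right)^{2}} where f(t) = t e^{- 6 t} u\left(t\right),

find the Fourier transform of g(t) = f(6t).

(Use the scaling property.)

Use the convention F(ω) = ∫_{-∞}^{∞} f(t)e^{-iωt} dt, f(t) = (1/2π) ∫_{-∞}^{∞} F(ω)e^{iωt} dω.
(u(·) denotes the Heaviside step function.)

F[g](ω) = \frac{6}{\left(i \omega + 36\right)^{2}}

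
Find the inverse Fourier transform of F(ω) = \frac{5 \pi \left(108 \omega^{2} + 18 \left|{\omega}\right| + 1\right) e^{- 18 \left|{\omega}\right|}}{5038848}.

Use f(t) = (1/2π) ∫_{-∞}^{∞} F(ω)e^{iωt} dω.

f(t) = \frac{5}{\left(t^{2} + 324\right)^{3}}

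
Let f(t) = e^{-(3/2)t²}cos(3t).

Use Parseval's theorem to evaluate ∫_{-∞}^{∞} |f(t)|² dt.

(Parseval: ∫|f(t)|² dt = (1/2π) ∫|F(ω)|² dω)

∫|f(t)|² dt = \frac{\sqrt{3} \sqrt{\pi} \left(1 + e^{3}\right)}{6 e^{3}}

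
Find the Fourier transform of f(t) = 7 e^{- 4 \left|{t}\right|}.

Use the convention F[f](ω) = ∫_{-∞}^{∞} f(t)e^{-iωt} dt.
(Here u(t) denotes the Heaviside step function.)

F(ω) = \frac{56}{\omega^{2} + 16}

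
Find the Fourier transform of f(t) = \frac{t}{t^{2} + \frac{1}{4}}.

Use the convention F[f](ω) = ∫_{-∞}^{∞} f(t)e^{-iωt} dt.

F(ω) = - i \pi e^{- \frac{\left|{\omega}\right|}{2}} \operatorname{sign}{\left(\omega \right)}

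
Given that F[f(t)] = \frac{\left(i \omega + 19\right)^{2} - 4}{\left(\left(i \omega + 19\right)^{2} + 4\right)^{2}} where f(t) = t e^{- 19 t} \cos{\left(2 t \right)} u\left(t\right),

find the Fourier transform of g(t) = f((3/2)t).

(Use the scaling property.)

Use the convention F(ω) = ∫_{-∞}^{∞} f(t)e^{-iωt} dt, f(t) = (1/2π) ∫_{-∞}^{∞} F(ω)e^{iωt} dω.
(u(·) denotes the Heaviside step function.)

F[g](ω) = \frac{6 \left(\left(2 i \omega + 57\right)^{2} - 36\right)}{\left(\left(2 i \omega + 57\right)^{2} + 36\right)^{2}}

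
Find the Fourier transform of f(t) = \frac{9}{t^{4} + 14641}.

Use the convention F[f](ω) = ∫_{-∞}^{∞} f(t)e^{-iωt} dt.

F(ω) = \frac{9 \pi e^{- \frac{11 \sqrt{2} \left|{\omega}\right|}{2}} \sin{\left(\frac{11 \sqrt{2} \left|{\omega}\right|}{2} + \frac{\pi}{4} \right)}}{1331}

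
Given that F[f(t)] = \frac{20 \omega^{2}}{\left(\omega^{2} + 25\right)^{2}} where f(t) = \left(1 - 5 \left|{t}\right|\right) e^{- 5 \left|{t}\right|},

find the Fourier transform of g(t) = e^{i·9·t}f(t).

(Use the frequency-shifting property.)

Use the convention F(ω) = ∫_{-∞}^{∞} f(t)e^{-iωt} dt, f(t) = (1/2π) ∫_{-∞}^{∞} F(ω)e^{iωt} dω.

F[g](ω) = \frac{20 \left(\omega - 9\right)^{2}}{\left(\left(\omega - 9\right)^{2} + 25\right)^{2}}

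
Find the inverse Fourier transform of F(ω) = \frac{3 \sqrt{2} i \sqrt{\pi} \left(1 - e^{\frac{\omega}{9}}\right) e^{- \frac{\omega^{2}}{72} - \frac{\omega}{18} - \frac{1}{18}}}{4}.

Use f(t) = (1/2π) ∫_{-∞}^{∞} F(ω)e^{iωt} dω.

f(t) = 9 e^{- 18 t^{2}} \sin{\left(2 t \right)}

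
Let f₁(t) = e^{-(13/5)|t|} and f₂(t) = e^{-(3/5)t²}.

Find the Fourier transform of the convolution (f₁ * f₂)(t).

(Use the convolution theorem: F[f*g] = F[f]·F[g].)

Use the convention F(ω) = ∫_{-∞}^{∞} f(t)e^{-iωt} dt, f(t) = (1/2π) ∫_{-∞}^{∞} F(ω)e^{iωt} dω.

F[f₁*f₂](ω) = \frac{130 \sqrt{15} \sqrt{\pi} e^{- \frac{5 \omega^{2}}{12}}}{3 \left(25 \omega^{2} + 169\right)}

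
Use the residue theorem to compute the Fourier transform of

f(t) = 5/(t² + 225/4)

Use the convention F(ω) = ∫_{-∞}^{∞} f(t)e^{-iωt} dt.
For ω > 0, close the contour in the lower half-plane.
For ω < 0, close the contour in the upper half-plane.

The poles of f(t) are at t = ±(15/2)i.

Let g(z) = f(z)e^{-iωz}; for large |z| the factor e^{-iωz} decays in the lower half-plane when ω > 0 and in the upper half-plane when ω < 0.

Case ω > 0 (lower half-plane, clockwise contour ⇒ F(ω) = -2πi·ΣRes):
  Res_{z = - \frac{15 i}{2}} g(z) = \frac{i e^{- \frac{15 \omega}{2}}}{3}
  F(ω) = -2πi·ΣRes = \frac{2 \pi e^{- \frac{15 \omega}{2}}}{3}

Case ω < 0 (upper half-plane, counterclockwise contour ⇒ F(ω) = +2πi·ΣRes):
  Res_{z = \frac{15 i}{2}} g(z) = - \frac{i e^{\frac{15 \omega}{2}}}{3}
  F(ω) = 2πi·ΣRes = \frac{2 \pi e^{\frac{15 \omega}{2}}}{3}

Both cases combine into a single formula in |ω|:

F(ω) = \frac{2 \pi e^{- \frac{15 \left|{\omega}\right|}{2}}}{3}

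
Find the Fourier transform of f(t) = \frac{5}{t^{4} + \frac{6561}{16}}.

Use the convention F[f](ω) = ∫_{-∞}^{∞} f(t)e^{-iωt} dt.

F(ω) = \frac{40 \pi e^{- \frac{9 \sqrt{2} \left|{\omega}\right|}{4}} \sin{\left(\frac{9 \sqrt{2} \left|{\omega}\right|}{4} + \frac{\pi}{4} \right)}}{729}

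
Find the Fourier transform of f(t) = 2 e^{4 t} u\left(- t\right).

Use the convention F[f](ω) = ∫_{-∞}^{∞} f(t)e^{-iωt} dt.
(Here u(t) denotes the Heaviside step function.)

F(ω) = - \frac{2}{i \omega - 4}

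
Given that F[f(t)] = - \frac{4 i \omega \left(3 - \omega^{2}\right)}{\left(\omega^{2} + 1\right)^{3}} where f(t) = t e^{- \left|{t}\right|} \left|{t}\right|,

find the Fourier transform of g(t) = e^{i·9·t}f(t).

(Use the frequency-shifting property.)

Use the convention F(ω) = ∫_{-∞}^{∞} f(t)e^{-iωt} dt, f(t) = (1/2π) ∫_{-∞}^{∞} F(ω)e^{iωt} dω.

F[g](ω) = \frac{4 i \left(\omega - 9\right) \left(\left(\omega - 9\right)^{2} - 3\right)}{\left(\left(\omega - 9\right)^{2} + 1\right)^{3}}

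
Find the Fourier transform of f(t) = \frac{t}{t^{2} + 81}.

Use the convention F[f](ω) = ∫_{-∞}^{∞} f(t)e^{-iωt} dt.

F(ω) = - i \pi e^{- 9 \left|{\omega}\right|} \operatorname{sign}{\left(\omega \right)}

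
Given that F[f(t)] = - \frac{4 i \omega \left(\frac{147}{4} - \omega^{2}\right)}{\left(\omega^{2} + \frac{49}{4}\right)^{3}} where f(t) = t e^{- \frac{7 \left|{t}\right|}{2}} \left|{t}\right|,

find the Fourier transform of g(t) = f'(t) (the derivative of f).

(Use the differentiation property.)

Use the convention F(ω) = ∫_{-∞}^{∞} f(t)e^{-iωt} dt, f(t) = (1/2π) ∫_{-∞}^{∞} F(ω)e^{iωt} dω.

F[g](ω) = \frac{\omega^{2} \left(9408 - 256 \omega^{2}\right)}{\left(4 \omega^{2} + 49\right)^{3}}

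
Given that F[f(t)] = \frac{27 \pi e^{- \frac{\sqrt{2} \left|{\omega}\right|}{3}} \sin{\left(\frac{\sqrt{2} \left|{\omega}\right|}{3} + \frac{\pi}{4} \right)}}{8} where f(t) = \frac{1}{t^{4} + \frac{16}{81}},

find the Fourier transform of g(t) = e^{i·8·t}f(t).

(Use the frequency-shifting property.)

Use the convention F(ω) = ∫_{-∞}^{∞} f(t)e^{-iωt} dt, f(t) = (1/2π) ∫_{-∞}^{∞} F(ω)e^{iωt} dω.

F[g](ω) = \frac{27 \pi e^{- \frac{\sqrt{2} \left|{\omega - 8}\right|}{3}} \sin{\left(\frac{\sqrt{2} \left|{\omega - 8}\right|}{3} + \frac{\pi}{4} \right)}}{8}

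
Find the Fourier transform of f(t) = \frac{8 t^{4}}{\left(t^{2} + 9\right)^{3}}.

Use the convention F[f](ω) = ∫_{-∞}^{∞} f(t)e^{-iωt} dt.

F(ω) = \pi \left(3 \omega^{2} - 5 \left|{\omega}\right| + 1\right) e^{- 3 \left|{\omega}\right|}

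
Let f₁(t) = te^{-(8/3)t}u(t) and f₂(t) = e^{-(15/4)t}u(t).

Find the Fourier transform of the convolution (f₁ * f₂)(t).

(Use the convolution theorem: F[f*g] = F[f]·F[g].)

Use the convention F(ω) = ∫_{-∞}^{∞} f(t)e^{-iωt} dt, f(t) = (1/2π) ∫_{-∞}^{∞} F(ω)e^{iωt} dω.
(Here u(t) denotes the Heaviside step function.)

F[f₁*f₂](ω) = \frac{36}{\left(3 i \omega + 8\right)^{2} \left(4 i \omega + 15\right)}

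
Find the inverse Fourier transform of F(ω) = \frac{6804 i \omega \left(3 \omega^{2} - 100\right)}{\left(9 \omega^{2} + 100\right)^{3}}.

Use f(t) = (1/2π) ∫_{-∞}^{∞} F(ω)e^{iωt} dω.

f(t) = 7 t e^{- \frac{10 \left|{t}\right|}{3}} \left|{t}\right|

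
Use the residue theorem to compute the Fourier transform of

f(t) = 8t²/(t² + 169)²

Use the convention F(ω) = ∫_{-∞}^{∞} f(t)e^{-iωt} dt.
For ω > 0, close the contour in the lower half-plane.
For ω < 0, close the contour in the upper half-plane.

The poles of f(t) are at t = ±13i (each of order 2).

Let g(z) = f(z)e^{-iωz}; for large |z| the factor e^{-iωz} decays in the lower half-plane when ω > 0 and in the upper half-plane when ω < 0.

Case ω > 0 (lower half-plane, clockwise contour ⇒ F(ω) = -2πi·ΣRes):
  Res_{z = - 13 i} g(z) = i \left(\frac{2}{13} - 2 \omega\right) e^{- 13 \omega} (pole of order 2)
  F(ω) = -2πi·ΣRes = \frac{4 \pi \left(1 - 13 \omega\right) e^{- 13 \omega}}{13}

Case ω < 0 (upper half-plane, counterclockwise contour ⇒ F(ω) = +2πi·ΣRes):
  Res_{z = 13 i} g(z) = i \left(- 2 \omega - \frac{2}{13}\right) e^{13 \omega} (pole of order 2)
  F(ω) = 2πi·ΣRes = \frac{4 \pi \left(13 \omega + 1\right) e^{13 \omega}}{13}

Both cases combine into a single formula in |ω|:

F(ω) = \frac{4 \pi \left(1 - 13 \left|{\omega}\right|\right) e^{- 13 \left|{\omega}\right|}}{13}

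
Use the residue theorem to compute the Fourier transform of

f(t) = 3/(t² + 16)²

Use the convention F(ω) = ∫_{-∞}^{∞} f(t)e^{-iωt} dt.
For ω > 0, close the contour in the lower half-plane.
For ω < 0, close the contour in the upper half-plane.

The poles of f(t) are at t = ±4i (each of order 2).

Let g(z) = f(z)e^{-iωz}; for large |z| the factor e^{-iωz} decays in the lower half-plane when ω > 0 and in the upper half-plane when ω < 0.

Case ω > 0 (lower half-plane, clockwise contour ⇒ F(ω) = -2πi·ΣRes):
  Res_{z = - 4 i} g(z) = \frac{3 i \left(4 \omega + 1\right) e^{- 4 \omega}}{256} (pole of order 2)
  F(ω) = -2πi·ΣRes = \frac{3 \pi \left(4 \omega + 1\right) e^{- 4 \omega}}{128}

Case ω < 0 (upper half-plane, counterclockwise contour ⇒ F(ω) = +2πi·ΣRes):
  Res_{z = 4 i} g(z) = \frac{3 i \left(4 \omega - 1\right) e^{4 \omega}}{256} (pole of order 2)
  F(ω) = 2πi·ΣRes = \frac{3 \pi \left(1 - 4 \omega\right) e^{4 \omega}}{128}

Both cases combine into a single formula in |ω|:

F(ω) = \frac{3 \pi \left(4 \left|{\omega}\right| + 1\right) e^{- 4 \left|{\omega}\right|}}{128}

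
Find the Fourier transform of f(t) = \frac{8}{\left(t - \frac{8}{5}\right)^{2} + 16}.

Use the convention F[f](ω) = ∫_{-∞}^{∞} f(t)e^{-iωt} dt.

F(ω) = 2 \pi e^{- \frac{8 i \omega}{5} - 4 \left|{\omega}\right|}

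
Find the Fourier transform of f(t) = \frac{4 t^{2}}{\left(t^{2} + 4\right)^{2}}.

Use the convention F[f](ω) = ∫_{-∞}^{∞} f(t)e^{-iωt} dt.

F(ω) = \pi \left(1 - 2 \left|{\omega}\right|\right) e^{- 2 \left|{\omega}\right|}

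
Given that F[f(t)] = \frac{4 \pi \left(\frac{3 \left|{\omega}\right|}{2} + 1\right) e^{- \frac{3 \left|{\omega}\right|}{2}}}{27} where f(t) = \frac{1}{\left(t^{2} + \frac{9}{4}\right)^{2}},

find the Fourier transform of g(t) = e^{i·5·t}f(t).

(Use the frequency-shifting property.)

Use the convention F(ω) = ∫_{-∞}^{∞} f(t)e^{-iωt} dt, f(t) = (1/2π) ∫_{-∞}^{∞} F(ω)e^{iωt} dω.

F[g](ω) = \frac{2 \pi \left(3 \left|{\omega - 5}\right| + 2\right) e^{- \frac{3 \left|{\omega - 5}\right|}{2}}}{27}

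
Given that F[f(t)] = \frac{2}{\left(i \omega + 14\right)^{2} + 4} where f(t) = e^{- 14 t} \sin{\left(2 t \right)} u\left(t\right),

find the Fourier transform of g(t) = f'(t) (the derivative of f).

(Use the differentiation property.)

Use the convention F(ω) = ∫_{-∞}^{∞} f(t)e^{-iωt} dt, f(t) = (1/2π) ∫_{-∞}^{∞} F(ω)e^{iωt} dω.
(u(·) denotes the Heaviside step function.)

F[g](ω) = \frac{2 i \omega}{\left(i \omega + 14\right)^{2} + 4}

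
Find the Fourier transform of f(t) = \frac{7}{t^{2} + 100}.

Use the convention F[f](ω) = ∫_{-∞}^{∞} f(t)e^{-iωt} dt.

F(ω) = \frac{7 \pi e^{- 10 \left|{\omega}\right|}}{10}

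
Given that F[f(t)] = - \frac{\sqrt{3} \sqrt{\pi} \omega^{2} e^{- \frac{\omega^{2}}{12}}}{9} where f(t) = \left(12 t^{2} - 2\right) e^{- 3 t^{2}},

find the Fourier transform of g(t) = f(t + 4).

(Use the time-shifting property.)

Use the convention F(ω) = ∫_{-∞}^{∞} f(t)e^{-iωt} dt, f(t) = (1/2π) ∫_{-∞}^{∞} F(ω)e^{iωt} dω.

F[g](ω) = - \frac{\sqrt{3} \sqrt{\pi} \omega^{2} e^{- \frac{\omega \left(\omega - 48 i\right)}{12}}}{9}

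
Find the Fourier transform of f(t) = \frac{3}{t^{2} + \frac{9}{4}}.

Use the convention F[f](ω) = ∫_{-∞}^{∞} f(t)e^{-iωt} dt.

F(ω) = 2 \pi e^{- \frac{3 \left|{\omega}\right|}{2}}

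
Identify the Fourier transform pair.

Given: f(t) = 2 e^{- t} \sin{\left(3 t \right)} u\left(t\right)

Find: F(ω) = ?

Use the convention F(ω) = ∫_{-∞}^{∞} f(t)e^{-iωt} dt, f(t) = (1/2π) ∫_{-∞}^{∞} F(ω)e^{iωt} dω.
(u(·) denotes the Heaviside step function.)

F(ω) = \frac{6}{\left(i \omega + 1\right)^{2} + 9}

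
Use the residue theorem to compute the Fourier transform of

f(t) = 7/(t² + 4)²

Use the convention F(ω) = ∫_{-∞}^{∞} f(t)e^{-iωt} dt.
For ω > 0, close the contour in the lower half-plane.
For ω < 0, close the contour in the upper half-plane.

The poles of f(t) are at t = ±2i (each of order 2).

Let g(z) = f(z)e^{-iωz}; for large |z| the factor e^{-iωz} decays in the lower half-plane when ω > 0 and in the upper half-plane when ω < 0.

Case ω > 0 (lower half-plane, clockwise contour ⇒ F(ω) = -2πi·ΣRes):
  Res_{z = - 2 i} g(z) = \frac{7 i \left(2 \omega + 1\right) e^{- 2 \omega}}{32} (pole of order 2)
  F(ω) = -2πi·ΣRes = \frac{7 \pi \left(2 \omega + 1\right) e^{- 2 \omega}}{16}

Case ω < 0 (upper half-plane, counterclockwise contour ⇒ F(ω) = +2πi·ΣRes):
  Res_{z = 2 i} g(z) = \frac{7 i \left(2 \omega - 1\right) e^{2 \omega}}{32} (pole of order 2)
  F(ω) = 2πi·ΣRes = \frac{7 \pi \left(1 - 2 \omega\right) e^{2 \omega}}{16}

Both cases combine into a single formula in |ω|:

F(ω) = \frac{7 \pi \left(2 \left|{\omega}\right| + 1\right) e^{- 2 \left|{\omega}\right|}}{16}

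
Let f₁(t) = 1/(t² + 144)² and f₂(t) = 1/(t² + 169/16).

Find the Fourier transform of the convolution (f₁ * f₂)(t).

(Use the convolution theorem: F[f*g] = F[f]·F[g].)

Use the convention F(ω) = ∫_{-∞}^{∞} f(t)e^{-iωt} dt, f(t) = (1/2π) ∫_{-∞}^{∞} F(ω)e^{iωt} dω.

F[f₁*f₂](ω) = \frac{\pi^{2} \left(12 \left|{\omega}\right| + 1\right) e^{- \frac{61 \left|{\omega}\right|}{4}}}{11232}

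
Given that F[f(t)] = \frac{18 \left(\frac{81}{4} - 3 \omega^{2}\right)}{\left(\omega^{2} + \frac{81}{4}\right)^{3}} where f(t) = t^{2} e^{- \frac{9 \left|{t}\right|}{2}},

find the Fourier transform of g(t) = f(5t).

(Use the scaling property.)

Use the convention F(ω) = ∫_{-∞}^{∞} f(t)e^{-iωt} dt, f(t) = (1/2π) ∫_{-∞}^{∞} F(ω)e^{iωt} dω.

F[g](ω) = \frac{108000 \left(675 - 4 \omega^{2}\right)}{\left(4 \omega^{2} + 2025\right)^{3}}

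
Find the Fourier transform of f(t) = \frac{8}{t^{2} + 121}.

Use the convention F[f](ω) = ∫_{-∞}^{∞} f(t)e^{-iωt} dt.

F(ω) = \frac{8 \pi e^{- 11 \left|{\omega}\right|}}{11}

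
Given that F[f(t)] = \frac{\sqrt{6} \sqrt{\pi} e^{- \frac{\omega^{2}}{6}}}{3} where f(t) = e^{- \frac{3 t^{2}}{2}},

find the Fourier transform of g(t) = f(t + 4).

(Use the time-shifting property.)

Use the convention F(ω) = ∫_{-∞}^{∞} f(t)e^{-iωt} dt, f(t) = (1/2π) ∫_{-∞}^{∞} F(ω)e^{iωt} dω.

F[g](ω) = \frac{\sqrt{6} \sqrt{\pi} e^{\frac{\omega \left(- \omega + 24 i\right)}{6}}}{3}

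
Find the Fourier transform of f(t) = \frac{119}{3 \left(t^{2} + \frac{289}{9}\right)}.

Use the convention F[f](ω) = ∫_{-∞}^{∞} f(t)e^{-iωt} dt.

F(ω) = 7 \pi e^{- \frac{17 \left|{\omega}\right|}{3}}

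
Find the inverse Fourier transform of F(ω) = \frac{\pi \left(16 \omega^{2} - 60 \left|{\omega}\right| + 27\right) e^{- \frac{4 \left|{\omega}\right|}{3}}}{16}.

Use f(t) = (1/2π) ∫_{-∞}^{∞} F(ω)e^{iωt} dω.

f(t) = \frac{6 t^{4}}{\left(t^{2} + \frac{16}{9}\right)^{3}}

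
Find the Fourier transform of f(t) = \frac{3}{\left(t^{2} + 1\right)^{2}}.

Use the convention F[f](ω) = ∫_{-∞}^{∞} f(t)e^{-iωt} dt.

F(ω) = \frac{3 \pi \left(\left|{\omega}\right| + 1\right) e^{- \left|{\omega}\right|}}{2}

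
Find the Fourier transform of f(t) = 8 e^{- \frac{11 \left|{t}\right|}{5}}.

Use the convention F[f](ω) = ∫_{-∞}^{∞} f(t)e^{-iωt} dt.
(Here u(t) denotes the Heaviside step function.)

F(ω) = \frac{880}{25 \omega^{2} + 121}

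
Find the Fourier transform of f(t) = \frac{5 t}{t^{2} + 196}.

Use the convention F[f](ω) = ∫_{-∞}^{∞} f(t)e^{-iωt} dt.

F(ω) = - 5 i \pi e^{- 14 \left|{\omega}\right|} \operatorname{sign}{\left(\omega \right)}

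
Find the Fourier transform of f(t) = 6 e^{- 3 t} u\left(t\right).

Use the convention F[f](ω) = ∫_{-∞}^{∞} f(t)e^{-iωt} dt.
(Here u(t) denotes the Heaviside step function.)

F(ω) = \frac{6}{i \omega + 3}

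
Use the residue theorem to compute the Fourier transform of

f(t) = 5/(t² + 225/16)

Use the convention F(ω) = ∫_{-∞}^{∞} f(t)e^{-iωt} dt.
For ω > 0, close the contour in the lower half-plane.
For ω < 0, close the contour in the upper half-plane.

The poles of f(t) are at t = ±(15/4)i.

Let g(z) = f(z)e^{-iωz}; for large |z| the factor e^{-iωz} decays in the lower half-plane when ω > 0 and in the upper half-plane when ω < 0.

Case ω > 0 (lower half-plane, clockwise contour ⇒ F(ω) = -2πi·ΣRes):
  Res_{z = - \frac{15 i}{4}} g(z) = \frac{2 i e^{- \frac{15 \omega}{4}}}{3}
  F(ω) = -2πi·ΣRes = \frac{4 \pi e^{- \frac{15 \omega}{4}}}{3}

Case ω < 0 (upper half-plane, counterclockwise contour ⇒ F(ω) = +2πi·ΣRes):
  Res_{z = \frac{15 i}{4}} g(z) = - \frac{2 i e^{\frac{15 \omega}{4}}}{3}
  F(ω) = 2πi·ΣRes = \frac{4 \pi e^{\frac{15 \omega}{4}}}{3}

Both cases combine into a single formula in |ω|:

F(ω) = \frac{4 \pi e^{- \frac{15 \left|{\omega}\right|}{4}}}{3}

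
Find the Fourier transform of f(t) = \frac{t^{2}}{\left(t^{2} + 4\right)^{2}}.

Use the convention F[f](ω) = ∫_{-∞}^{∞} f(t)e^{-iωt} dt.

F(ω) = \frac{\pi \left(1 - 2 \left|{\omega}\right|\right) e^{- 2 \left|{\omega}\right|}}{4}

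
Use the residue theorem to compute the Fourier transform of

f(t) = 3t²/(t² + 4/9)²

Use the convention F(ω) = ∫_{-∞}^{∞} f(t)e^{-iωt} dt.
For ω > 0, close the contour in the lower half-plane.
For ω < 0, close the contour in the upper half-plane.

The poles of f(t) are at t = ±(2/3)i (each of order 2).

Let g(z) = f(z)e^{-iωz}; for large |z| the factor e^{-iωz} decays in the lower half-plane when ω > 0 and in the upper half-plane when ω < 0.

Case ω > 0 (lower half-plane, clockwise contour ⇒ F(ω) = -2πi·ΣRes):
  Res_{z = - \frac{2 i}{3}} g(z) = \frac{3 i \left(3 - 2 \omega\right) e^{- \frac{2 \omega}{3}}}{8} (pole of order 2)
  F(ω) = -2πi·ΣRes = \frac{3 \pi \left(3 - 2 \omega\right) e^{- \frac{2 \omega}{3}}}{4}

Case ω < 0 (upper half-plane, counterclockwise contour ⇒ F(ω) = +2πi·ΣRes):
  Res_{z = \frac{2 i}{3}} g(z) = \frac{3 i \left(- 2 \omega - 3\right) e^{\frac{2 \omega}{3}}}{8} (pole of order 2)
  F(ω) = 2πi·ΣRes = \frac{3 \pi \left(2 \omega + 3\right) e^{\frac{2 \omega}{3}}}{4}

Both cases combine into a single formula in |ω|:

F(ω) = \frac{3 \pi \left(3 - 2 \left|{\omega}\right|\right) e^{- \frac{2 \left|{\omega}\right|}{3}}}{4}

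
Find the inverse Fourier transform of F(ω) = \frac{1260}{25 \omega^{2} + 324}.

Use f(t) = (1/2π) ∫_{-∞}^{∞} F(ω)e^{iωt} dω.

f(t) = 7 e^{- \frac{18 \left|{t}\right|}{5}}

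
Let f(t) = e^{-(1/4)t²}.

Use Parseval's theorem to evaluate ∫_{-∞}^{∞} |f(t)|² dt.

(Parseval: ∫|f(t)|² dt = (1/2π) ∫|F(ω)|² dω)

∫|f(t)|² dt = \sqrt{2} \sqrt{\pi}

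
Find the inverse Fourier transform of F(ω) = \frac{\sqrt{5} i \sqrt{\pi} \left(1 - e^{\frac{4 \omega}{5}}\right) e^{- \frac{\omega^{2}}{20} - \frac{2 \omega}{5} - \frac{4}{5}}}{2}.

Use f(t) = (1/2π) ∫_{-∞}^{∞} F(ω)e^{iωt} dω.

f(t) = 5 e^{- 5 t^{2}} \sin{\left(4 t \right)}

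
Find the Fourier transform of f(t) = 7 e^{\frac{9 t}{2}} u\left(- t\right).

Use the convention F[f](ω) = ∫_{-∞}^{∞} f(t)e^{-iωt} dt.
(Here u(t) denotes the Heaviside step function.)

F(ω) = - \frac{14}{2 i \omega - 9}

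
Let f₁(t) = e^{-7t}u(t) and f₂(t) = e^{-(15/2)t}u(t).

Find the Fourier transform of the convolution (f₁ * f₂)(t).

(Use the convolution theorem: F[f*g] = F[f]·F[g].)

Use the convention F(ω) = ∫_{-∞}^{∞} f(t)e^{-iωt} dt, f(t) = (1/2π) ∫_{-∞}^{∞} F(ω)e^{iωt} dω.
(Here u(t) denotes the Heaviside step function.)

F[f₁*f₂](ω) = \frac{2}{\left(i \omega + 7\right) \left(2 i \omega + 15\right)}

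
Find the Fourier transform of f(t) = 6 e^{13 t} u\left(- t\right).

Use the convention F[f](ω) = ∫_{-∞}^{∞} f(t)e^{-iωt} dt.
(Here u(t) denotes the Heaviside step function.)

F(ω) = - \frac{6}{i \omega - 13}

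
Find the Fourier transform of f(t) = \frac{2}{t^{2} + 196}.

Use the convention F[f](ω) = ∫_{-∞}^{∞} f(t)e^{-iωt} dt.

F(ω) = \frac{\pi e^{- 14 \left|{\omega}\right|}}{7}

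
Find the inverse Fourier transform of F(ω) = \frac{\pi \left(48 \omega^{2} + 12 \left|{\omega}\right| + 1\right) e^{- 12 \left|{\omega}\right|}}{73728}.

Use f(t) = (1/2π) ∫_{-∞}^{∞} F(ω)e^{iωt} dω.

f(t) = \frac{9}{\left(t^{2} + 144\right)^{3}}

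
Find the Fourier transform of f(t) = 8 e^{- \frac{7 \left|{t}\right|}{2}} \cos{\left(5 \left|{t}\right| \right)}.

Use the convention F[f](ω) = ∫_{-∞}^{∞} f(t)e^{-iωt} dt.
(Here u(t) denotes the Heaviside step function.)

F(ω) = \frac{224 \left(4 \omega^{2} + 149\right)}{16 \omega^{4} - 408 \omega^{2} + 22201}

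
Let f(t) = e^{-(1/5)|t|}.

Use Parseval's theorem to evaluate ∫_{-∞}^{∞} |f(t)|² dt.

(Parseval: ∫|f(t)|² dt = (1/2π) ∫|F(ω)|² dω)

∫|f(t)|² dt = 5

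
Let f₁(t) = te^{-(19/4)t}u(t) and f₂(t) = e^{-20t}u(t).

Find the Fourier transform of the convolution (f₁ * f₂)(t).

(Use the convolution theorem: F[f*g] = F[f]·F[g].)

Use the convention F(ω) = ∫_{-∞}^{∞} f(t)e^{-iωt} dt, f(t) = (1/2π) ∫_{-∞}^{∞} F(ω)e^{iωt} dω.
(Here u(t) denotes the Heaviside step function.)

F[f₁*f₂](ω) = \frac{16}{\left(i \omega + 20\right) \left(4 i \omega + 19\right)^{2}}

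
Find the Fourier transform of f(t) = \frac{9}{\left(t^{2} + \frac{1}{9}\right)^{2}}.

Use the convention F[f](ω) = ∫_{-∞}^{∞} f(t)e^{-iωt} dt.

F(ω) = \frac{81 \pi \left(\left|{\omega}\right| + 3\right) e^{- \frac{\left|{\omega}\right|}{3}}}{2}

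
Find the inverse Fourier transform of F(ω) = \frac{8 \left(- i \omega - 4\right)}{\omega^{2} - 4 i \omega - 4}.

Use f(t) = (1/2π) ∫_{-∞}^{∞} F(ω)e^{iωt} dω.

f(t) = 8 \left(2 t + 1\right) e^{- 2 t} u\left(t\right)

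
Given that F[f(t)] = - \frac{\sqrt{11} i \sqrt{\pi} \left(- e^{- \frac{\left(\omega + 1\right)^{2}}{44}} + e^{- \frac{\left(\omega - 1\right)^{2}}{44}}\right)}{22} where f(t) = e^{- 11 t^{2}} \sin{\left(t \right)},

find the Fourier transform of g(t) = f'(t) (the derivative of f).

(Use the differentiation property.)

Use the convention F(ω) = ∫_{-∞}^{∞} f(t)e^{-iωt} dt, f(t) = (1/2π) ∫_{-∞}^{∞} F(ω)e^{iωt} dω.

F[g](ω) = \frac{\sqrt{11} \sqrt{\pi} \omega \left(e^{\frac{\omega}{11}} - 1\right) e^{- \frac{\omega^{2}}{44} - \frac{\omega}{22} - \frac{1}{44}}}{22}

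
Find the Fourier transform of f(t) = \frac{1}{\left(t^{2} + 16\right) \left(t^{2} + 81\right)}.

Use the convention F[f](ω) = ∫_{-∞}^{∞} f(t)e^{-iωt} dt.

F(ω) = \frac{\pi \left(9 e^{5 \left|{\omega}\right|} - 4\right) e^{- 9 \left|{\omega}\right|}}{2340}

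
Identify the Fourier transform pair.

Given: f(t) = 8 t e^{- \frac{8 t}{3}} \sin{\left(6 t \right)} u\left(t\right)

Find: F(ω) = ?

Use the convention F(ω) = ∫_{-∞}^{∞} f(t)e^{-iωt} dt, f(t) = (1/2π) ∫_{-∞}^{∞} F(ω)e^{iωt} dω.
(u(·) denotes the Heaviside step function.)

F(ω) = \frac{2592 \left(3 i \omega + 8\right)}{\left(\left(3 i \omega + 8\right)^{2} + 324\right)^{2}}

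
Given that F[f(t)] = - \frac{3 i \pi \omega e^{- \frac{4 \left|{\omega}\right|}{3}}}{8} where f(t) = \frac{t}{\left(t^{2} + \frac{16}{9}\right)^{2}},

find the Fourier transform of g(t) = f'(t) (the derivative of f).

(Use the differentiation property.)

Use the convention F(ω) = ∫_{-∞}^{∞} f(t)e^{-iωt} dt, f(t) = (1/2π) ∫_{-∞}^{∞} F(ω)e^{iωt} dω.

F[g](ω) = \frac{3 \pi \omega^{2} e^{- \frac{4 \left|{\omega}\right|}{3}}}{8}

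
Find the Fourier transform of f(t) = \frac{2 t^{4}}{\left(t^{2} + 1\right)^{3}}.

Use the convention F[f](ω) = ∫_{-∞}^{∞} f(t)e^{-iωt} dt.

F(ω) = \frac{\pi \left(\omega^{2} - 5 \left|{\omega}\right| + 3\right) e^{- \left|{\omega}\right|}}{4}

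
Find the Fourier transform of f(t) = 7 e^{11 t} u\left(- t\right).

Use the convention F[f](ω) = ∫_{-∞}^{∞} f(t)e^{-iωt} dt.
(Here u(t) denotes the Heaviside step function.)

F(ω) = - \frac{7}{i \omega - 11}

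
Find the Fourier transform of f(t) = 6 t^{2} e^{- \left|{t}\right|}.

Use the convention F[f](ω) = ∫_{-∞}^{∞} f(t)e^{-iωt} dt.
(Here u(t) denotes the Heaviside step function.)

F(ω) = \frac{24 \left(1 - 3 \omega^{2}\right)}{\left(\omega^{2} + 1\right)^{3}}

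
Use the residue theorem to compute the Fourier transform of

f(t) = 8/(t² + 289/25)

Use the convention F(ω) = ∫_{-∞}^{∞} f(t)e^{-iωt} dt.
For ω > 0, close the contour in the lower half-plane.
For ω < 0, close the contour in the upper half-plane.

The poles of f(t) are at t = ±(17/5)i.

Let g(z) = f(z)e^{-iωz}; for large |z| the factor e^{-iωz} decays in the lower half-plane when ω > 0 and in the upper half-plane when ω < 0.

Case ω > 0 (lower half-plane, clockwise contour ⇒ F(ω) = -2πi·ΣRes):
  Res_{z = - \frac{17 i}{5}} g(z) = \frac{20 i e^{- \frac{17 \omega}{5}}}{17}
  F(ω) = -2πi·ΣRes = \frac{40 \pi e^{- \frac{17 \omega}{5}}}{17}

Case ω < 0 (upper half-plane, counterclockwise contour ⇒ F(ω) = +2πi·ΣRes):
  Res_{z = \frac{17 i}{5}} g(z) = - \frac{20 i e^{\frac{17 \omega}{5}}}{17}
  F(ω) = 2πi·ΣRes = \frac{40 \pi e^{\frac{17 \omega}{5}}}{17}

Both cases combine into a single formula in |ω|:

F(ω) = \frac{40 \pi e^{- \frac{17 \left|{\omega}\right|}{5}}}{17}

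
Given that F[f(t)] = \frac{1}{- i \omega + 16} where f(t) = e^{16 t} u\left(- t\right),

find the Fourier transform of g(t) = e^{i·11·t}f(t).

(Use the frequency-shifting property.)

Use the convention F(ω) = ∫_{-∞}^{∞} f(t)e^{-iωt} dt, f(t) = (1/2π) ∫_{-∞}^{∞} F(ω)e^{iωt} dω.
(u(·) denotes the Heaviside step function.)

F[g](ω) = \frac{i}{\omega - 11 + 16 i}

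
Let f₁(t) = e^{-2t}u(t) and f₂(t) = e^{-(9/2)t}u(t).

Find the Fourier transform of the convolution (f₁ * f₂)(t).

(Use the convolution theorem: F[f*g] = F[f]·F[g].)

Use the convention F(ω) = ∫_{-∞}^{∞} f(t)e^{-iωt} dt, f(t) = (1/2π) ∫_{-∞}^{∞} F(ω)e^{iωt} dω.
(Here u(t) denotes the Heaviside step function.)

F[f₁*f₂](ω) = \frac{2}{\left(i \omega + 2\right) \left(2 i \omega + 9\right)}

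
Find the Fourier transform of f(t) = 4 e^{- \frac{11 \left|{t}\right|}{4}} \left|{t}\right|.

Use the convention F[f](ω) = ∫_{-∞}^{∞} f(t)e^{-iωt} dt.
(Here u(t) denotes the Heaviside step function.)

F(ω) = \frac{128 \left(121 - 16 \omega^{2}\right)}{\left(16 \omega^{2} + 121\right)^{2}}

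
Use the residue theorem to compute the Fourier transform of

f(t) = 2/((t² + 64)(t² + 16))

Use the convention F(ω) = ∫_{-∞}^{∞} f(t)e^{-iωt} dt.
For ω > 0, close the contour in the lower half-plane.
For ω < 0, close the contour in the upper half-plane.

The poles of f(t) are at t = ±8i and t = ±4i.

Let g(z) = f(z)e^{-iωz}; for large |z| the factor e^{-iωz} decays in the lower half-plane when ω > 0 and in the upper half-plane when ω < 0.

Case ω > 0 (lower half-plane, clockwise contour ⇒ F(ω) = -2πi·ΣRes):
  Res_{z = - 8 i} g(z) = - \frac{i e^{- 8 \omega}}{384}
  Res_{z = - 4 i} g(z) = \frac{i e^{- 4 \omega}}{192}
  F(ω) = -2πi·ΣRes = \frac{\pi \left(2 e^{4 \omega} - 1\right) e^{- 8 \omega}}{192}

Case ω < 0 (upper half-plane, counterclockwise contour ⇒ F(ω) = +2πi·ΣRes):
  Res_{z = 8 i} g(z) = \frac{i e^{8 \omega}}{384}
  Res_{z = 4 i} g(z) = - \frac{i e^{4 \omega}}{192}
  F(ω) = 2πi·ΣRes = \frac{\pi \left(2 - e^{4 \omega}\right) e^{4 \omega}}{192}

Both cases combine into a single formula in |ω|:

F(ω) = \frac{\pi \left(2 e^{4 \left|{\omega}\right|} - 1\right) e^{- 8 \left|{\omega}\right|}}{192}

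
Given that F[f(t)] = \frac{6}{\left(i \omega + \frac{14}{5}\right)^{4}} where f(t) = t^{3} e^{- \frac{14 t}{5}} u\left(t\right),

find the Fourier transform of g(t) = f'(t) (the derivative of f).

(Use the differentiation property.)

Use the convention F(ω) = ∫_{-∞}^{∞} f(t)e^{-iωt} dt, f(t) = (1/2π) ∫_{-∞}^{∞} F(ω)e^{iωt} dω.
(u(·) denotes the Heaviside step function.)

F[g](ω) = \frac{3750 i \omega}{\left(5 i \omega + 14\right)^{4}}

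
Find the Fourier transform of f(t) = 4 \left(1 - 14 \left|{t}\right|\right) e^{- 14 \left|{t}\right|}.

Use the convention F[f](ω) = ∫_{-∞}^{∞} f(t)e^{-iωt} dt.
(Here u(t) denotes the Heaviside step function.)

F(ω) = \frac{224 \omega^{2}}{\left(\omega^{2} + 196\right)^{2}}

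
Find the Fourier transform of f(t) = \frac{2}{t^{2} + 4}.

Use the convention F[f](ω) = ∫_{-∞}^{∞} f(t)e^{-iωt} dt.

F(ω) = \pi e^{- 2 \left|{\omega}\right|}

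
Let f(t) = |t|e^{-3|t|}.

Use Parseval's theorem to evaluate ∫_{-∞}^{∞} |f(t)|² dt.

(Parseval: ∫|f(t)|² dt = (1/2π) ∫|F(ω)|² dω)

∫|f(t)|² dt = \frac{1}{54}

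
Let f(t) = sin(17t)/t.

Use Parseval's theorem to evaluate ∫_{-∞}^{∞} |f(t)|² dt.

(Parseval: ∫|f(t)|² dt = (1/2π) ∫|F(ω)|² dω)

∫|f(t)|² dt = 17 \pi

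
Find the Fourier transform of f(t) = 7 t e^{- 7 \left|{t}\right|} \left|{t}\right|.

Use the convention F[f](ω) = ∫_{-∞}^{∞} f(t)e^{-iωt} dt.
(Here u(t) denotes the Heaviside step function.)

F(ω) = \frac{28 i \omega \left(\omega^{2} - 147\right)}{\left(\omega^{2} + 49\right)^{3}}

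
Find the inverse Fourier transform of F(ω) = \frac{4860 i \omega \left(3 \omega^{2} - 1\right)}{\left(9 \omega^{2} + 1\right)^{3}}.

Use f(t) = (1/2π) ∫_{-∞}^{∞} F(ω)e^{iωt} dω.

f(t) = 5 t e^{- \frac{\left|{t}\right|}{3}} \left|{t}\right|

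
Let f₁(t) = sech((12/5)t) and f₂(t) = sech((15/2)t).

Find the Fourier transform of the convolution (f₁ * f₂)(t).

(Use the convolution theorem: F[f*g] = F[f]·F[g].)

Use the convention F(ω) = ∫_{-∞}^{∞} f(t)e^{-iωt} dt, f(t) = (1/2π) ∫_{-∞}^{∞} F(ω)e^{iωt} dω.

F[f₁*f₂](ω) = \frac{\pi^{2}}{18 \cosh{\left(\frac{\pi \omega}{15} \right)} \cosh{\left(\frac{5 \pi \omega}{24} \right)}}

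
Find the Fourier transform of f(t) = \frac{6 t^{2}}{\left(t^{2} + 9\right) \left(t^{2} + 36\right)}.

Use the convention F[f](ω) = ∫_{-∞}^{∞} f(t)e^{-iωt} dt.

F(ω) = \frac{2 \pi \left(2 - e^{3 \left|{\omega}\right|}\right) e^{- 6 \left|{\omega}\right|}}{3}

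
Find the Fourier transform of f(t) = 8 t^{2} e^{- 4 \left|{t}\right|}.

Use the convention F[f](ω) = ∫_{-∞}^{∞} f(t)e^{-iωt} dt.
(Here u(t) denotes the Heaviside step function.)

F(ω) = \frac{128 \left(16 - 3 \omega^{2}\right)}{\left(\omega^{2} + 16\right)^{3}}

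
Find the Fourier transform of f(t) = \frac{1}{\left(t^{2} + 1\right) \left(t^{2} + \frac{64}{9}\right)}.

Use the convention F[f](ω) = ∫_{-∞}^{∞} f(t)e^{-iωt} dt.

F(ω) = \frac{9 \pi e^{- \left|{\omega}\right|}}{55} - \frac{27 \pi e^{- \frac{8 \left|{\omega}\right|}{3}}}{440}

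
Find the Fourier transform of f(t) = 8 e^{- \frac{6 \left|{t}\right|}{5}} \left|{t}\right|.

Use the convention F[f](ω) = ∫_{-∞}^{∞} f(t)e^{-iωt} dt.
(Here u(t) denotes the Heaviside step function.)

F(ω) = \frac{400 \left(36 - 25 \omega^{2}\right)}{\left(25 \omega^{2} + 36\right)^{2}}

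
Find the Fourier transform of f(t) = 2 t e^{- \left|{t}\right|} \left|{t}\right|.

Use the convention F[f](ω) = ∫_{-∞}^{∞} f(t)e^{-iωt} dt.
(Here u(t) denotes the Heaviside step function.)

F(ω) = \frac{8 i \omega \left(\omega^{2} - 3\right)}{\left(\omega^{2} + 1\right)^{3}}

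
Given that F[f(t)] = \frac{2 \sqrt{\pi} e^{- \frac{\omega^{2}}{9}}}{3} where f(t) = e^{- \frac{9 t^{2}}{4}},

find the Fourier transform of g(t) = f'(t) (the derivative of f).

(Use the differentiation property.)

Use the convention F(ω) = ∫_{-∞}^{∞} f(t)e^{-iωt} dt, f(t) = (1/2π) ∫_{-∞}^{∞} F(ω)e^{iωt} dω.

F[g](ω) = \frac{2 i \sqrt{\pi} \omega e^{- \frac{\omega^{2}}{9}}}{3}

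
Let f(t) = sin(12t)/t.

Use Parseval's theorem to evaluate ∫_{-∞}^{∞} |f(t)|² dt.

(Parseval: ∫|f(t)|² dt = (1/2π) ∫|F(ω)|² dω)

∫|f(t)|² dt = 12 \pi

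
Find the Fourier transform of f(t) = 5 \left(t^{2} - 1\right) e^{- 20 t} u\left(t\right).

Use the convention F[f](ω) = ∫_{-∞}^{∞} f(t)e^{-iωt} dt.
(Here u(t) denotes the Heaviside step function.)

F(ω) = \frac{5 \left(2 i \omega - \left(i \omega + 20\right)^{3} + 40\right)}{\left(i \omega + 20\right)^{4}}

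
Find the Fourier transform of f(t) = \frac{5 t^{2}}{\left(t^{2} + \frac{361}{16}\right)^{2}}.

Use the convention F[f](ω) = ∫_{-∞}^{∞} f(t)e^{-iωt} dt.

F(ω) = \frac{5 \pi \left(4 - 19 \left|{\omega}\right|\right) e^{- \frac{19 \left|{\omega}\right|}{4}}}{38}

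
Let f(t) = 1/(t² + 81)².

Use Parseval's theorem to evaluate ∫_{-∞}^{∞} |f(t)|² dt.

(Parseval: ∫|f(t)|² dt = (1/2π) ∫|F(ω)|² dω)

∫|f(t)|² dt = \frac{5 \pi}{76527504}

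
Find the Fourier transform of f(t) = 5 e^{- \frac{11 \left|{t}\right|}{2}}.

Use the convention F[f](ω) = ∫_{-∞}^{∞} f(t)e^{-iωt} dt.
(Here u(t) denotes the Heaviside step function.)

F(ω) = \frac{220}{4 \omega^{2} + 121}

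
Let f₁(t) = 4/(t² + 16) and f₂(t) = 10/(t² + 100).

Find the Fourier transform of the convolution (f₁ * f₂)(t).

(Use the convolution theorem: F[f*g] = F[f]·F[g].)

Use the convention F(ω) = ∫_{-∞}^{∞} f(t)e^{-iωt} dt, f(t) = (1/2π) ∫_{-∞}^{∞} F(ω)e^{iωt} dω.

F[f₁*f₂](ω) = \pi^{2} e^{- 14 \left|{\omega}\right|}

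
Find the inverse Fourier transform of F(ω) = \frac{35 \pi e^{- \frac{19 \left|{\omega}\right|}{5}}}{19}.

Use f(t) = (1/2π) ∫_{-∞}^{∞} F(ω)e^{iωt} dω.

f(t) = \frac{7}{t^{2} + \frac{361}{25}}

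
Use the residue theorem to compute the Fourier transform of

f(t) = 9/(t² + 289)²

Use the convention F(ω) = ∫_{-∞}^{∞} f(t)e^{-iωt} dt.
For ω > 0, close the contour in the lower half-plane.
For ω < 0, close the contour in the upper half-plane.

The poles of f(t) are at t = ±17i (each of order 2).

Let g(z) = f(z)e^{-iωz}; for large |z| the factor e^{-iωz} decays in the lower half-plane when ω > 0 and in the upper half-plane when ω < 0.

Case ω > 0 (lower half-plane, clockwise contour ⇒ F(ω) = -2πi·ΣRes):
  Res_{z = - 17 i} g(z) = \frac{9 i \left(17 \omega + 1\right) e^{- 17 \omega}}{19652} (pole of order 2)
  F(ω) = -2πi·ΣRes = \frac{9 \pi \left(17 \omega + 1\right) e^{- 17 \omega}}{9826}

Case ω < 0 (upper half-plane, counterclockwise contour ⇒ F(ω) = +2πi·ΣRes):
  Res_{z = 17 i} g(z) = \frac{9 i \left(17 \omega - 1\right) e^{17 \omega}}{19652} (pole of order 2)
  F(ω) = 2πi·ΣRes = \frac{9 \pi \left(1 - 17 \omega\right) e^{17 \omega}}{9826}

Both cases combine into a single formula in |ω|:

F(ω) = \frac{9 \pi \left(17 \left|{\omega}\right| + 1\right) e^{- 17 \left|{\omega}\right|}}{9826}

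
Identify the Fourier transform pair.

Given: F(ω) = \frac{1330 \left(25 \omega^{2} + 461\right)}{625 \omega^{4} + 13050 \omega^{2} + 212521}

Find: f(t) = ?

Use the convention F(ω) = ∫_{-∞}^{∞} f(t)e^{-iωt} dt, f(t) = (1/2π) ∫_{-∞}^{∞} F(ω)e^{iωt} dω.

f(t) = 7 e^{- \frac{19 \left|{t}\right|}{5}} \cos{\left(2 \left|{t}\right| \right)}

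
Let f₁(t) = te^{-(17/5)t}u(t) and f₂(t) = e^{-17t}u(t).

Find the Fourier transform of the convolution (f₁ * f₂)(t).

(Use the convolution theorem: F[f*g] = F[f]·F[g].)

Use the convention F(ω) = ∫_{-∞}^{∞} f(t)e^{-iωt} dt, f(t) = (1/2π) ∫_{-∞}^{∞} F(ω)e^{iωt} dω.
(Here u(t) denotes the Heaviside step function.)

F[f₁*f₂](ω) = \frac{25}{\left(i \omega + 17\right) \left(5 i \omega + 17\right)^{2}}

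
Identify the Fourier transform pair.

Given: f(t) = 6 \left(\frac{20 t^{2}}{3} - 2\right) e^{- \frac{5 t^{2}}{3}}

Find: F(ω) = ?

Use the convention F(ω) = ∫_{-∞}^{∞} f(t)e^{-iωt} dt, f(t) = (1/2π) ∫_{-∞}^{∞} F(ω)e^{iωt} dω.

F(ω) = - \frac{18 \sqrt{15} \sqrt{\pi} \omega^{2} e^{- \frac{3 \omega^{2}}{20}}}{25}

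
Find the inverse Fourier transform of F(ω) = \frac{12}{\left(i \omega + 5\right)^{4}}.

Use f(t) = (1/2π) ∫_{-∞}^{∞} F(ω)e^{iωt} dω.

f(t) = 2 t^{3} e^{- 5 t} u\left(t\right)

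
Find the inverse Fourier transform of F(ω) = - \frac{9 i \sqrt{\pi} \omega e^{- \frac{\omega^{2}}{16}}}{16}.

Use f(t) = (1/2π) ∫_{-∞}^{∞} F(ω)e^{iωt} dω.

f(t) = 9 t e^{- 4 t^{2}}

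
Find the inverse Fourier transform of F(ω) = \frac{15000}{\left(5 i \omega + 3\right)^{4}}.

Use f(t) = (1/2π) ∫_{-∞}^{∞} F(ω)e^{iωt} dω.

f(t) = 4 t^{3} e^{- \frac{3 t}{5}} u\left(t\right)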